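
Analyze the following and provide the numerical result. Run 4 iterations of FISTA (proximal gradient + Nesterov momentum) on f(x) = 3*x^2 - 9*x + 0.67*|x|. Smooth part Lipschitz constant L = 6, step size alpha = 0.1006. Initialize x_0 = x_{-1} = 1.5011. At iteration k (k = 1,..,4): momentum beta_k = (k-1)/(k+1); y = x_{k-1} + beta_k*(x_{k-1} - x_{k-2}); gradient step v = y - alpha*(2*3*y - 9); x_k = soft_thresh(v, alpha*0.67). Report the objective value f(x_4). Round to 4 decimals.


FISTA on f(x) = 3*x^2 - 9*x + 0.67*|x|
L = 6, alpha = 0.1006
Iteration 1: beta = 0.0, y = 1.5011 + 0.0*(1.5011 - 1.5011) = 1.5011
  grad(y) = 0.0066, v = y - alpha*grad = 1.5004
  prox(v) = soft_thresh(1.5004, 0.0674) = 1.433
Iteration 2: beta = 0.3333, y = 1.433 + 0.3333*(1.433 - 1.5011) = 1.4103
  grad(y) = -0.5379, v = y - alpha*grad = 1.4645
  prox(v) = soft_thresh(1.4645, 0.0674) = 1.3971
Iteration 3: beta = 0.5, y = 1.3971 + 0.5*(1.3971 - 1.433) = 1.3791
  grad(y) = -0.7256, v = y - alpha*grad = 1.4521
  prox(v) = soft_thresh(1.4521, 0.0674) = 1.3847
Iteration 4: beta = 0.6, y = 1.3847 + 0.6*(1.3847 - 1.3971) = 1.3772
  grad(y) = -0.7367, v = y - alpha*grad = 1.4513
  prox(v) = soft_thresh(1.4513, 0.0674) = 1.3839
f(x_4) = 3*1.3839^2 - 9*1.3839 + 0.67*|1.3839| = -5.7824


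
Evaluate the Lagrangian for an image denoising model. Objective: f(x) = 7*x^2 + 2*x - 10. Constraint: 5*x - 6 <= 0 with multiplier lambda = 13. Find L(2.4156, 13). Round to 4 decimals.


Step 1: Evaluate f(x).
f(2.4156) = 7*2.4156^2 + 2*2.4156 - 10 = 35.6771
Step 2: Evaluate g(x).
g(2.4156) = 5*2.4156 - 6 = 6.078
Step 3: Compute Lagrangian.
L = 35.6771 + 13*6.078 = 114.6911


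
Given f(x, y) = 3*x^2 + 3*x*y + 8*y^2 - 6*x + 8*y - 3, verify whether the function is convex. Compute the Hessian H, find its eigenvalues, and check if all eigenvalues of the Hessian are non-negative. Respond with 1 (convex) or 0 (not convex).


The Hessian of f(x,y) = 3*x^2 + 3*x*y + 8*y^2 - 6*x + 8*y - 3 is:
H = [[6, 3], [3, 16]]
Trace = 6 + 16 = 22
Determinant = 6*16 - (3)^2 = 87
Discriminant = (22)^2 - 4*87 = 136.0
Eigenvalues: lambda_1 = 5.169, lambda_2 = 16.831
The function is convex.

1


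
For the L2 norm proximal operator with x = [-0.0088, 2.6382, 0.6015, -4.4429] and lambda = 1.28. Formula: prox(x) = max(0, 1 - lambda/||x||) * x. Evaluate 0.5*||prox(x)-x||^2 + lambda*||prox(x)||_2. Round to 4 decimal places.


Step 1: Compute ||x||.
||x|| = 5.2021
Step 2: Compute scaling factor.
scale = max(0, 1 - 1.28/5.2021) = 0.7539
Step 3: prox(x) = [-0.0066, 1.9891, 0.4535, -3.3497]
||prox(x)|| = 3.9221
Step 4: Proximal objective.
0.5*||prox-x||^2 = 0.8192
lambda*||prox|| = 5.0203
Total = 5.8394


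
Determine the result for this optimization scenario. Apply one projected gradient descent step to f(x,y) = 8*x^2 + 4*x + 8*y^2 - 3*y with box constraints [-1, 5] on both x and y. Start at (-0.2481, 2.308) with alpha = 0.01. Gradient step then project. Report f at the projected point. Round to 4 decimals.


Step 1: Compute gradient at (-0.2481, 2.308).
grad_x = 2*8*-0.2481 + 4 = 0.0304
grad_y = 2*8*2.308 - 3 = 33.928
Step 2: Gradient step.
x_raw = -0.2481 - 0.01*0.0304 = -0.2484
y_raw = 2.308 - 0.01*33.928 = 1.9687
Step 3: Project onto [-1, 5].
x_proj = clip(-0.2484) = -0.2484
y_proj = clip(1.9687) = 1.9687
Step 4: Evaluate f.
f(-0.2484, 1.9687) = 24.6007


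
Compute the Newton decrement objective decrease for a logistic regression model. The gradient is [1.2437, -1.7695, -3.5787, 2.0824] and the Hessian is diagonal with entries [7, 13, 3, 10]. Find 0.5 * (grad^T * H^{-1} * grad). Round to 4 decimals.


Step 1: H is diagonal, so H^(-1) * g = [0.1777, -0.1361, -1.1929, 0.2082].
Step 2: g^T H^(-1) g = sum_i g_i^2 / H_ii
  = (1.2437)^2/7 + (-1.7695)^2/13 + (-3.5787)^2/3 + (2.0824)^2/10
  = 0.221 + 0.2409 + 4.269 + 0.4336 = 5.1645
Step 3: Objective decrease = 0.5 * g^T H^(-1) g = 2.5822


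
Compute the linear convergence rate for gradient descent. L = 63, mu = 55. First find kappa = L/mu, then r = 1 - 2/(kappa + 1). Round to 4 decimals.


Step 1: Compute the condition number.
kappa = L/mu = 63/55 = 1.1455
Step 2: Compute the convergence rate.
r = 1 - 2/(kappa + 1) = 1 - 2*mu/(L + mu) = (L - mu)/(L + mu) = 8/118 = 0.0678


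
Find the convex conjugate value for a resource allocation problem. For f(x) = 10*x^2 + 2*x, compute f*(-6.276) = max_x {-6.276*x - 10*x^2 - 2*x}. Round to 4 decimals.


f*(y) = sup_x {y*x - a*x^2 - b*x} = sup_x {(y-b)*x - a*x^2}
FOC: (y - b) - 2a*x = 0 => x* = (y - b)/(2a)
x* = (-6.276 - 2)/(2*10) = -0.4138
f*(-6.276) = (y-b)^2/(4a) = (-6.276 - 2)^2/(4*10)
= 68.4922/40 = 1.7123


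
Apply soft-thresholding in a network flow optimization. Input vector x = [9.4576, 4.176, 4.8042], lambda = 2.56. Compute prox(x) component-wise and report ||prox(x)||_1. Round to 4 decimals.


Soft-thresholding with lambda = 2.56:
prox(9.4576) = sign(9.4576)*max(|9.4576| - 2.56, 0) = 6.8976
prox(4.176) = sign(4.176)*max(|4.176| - 2.56, 0) = 1.616
prox(4.8042) = sign(4.8042)*max(|4.8042| - 2.56, 0) = 2.2442
prox(x) = [6.8976, 1.616, 2.2442]
||prox(x)||_1 = 6.8976 + 1.616 + 2.2442 = 10.7578


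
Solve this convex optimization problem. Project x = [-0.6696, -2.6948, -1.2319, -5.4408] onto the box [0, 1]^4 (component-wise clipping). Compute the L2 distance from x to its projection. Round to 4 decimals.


Project each component onto [0, 1].
clip(-0.6696) = 0.0, clip(-2.6948) = 0.0, clip(-1.2319) = 0.0, clip(-5.4408) = 0.0
Projection = [0.0, 0.0, 0.0, 0.0]
Squared diffs: [0.4484, 7.2619, 1.5176, 29.6023]
Distance = sqrt(38.8302) = 6.2314


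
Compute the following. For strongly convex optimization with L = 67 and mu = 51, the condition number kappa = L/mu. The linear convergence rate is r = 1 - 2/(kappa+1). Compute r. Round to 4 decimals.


Step 1: Compute the condition number.
kappa = L/mu = 67/51 = 1.3137
Step 2: Compute the convergence rate.
r = 1 - 2/(kappa + 1) = 1 - 2*mu/(L + mu) = (L - mu)/(L + mu) = 16/118 = 0.1356


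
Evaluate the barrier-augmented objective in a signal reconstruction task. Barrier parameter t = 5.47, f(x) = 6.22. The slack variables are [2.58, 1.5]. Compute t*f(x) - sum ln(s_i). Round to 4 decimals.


Step 1: Compute log-barrier.
ln values: [0.9478, 0.4055]
phi = -(0.9478 + 0.4055) = -1.3533
Step 2: Compute augmented objective.
t*f(x) = 5.47*6.22 = 34.0234
Total = 34.0234 - 1.3533 = 32.6701


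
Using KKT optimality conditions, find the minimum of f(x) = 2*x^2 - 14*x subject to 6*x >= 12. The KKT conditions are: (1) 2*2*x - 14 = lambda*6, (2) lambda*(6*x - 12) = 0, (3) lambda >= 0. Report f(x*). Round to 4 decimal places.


Step 1: Try lambda = 0 (constraint inactive).
Stationarity: 2*2*x - 14 = 0
x* = 14/(2*2) = 3.5
Check constraint: 6*3.5 = 21.0 >= 12 -- satisfied.
Step 2: Compute optimal value.
f(x*) = 2*3.5^2 - 14*3.5 = -24.5


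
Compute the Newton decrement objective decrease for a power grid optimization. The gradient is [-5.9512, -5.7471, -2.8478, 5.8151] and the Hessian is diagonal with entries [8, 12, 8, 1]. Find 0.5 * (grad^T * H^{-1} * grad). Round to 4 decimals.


Step 1: H is diagonal, so H^(-1) * g = [-0.7439, -0.4789, -0.356, 5.8151].
Step 2: g^T H^(-1) g = sum_i g_i^2 / H_ii
  = (-5.9512)^2/8 + (-5.7471)^2/12 + (-2.8478)^2/8 + (5.8151)^2/1
  = 4.4271 + 2.7524 + 1.0137 + 33.8154 = 42.0087
Step 3: Objective decrease = 0.5 * g^T H^(-1) g = 21.0043


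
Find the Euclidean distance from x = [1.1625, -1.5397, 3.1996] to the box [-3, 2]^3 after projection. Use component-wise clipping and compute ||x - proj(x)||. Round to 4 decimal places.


Project each component onto [-3, 2].
clip(1.1625) = 1.1625, clip(-1.5397) = -1.5397, clip(3.1996) = 2.0
Projection = [1.1625, -1.5397, 2.0]
Squared diffs: [0.0, 0.0, 1.439]
Distance = sqrt(1.439) = 1.1996


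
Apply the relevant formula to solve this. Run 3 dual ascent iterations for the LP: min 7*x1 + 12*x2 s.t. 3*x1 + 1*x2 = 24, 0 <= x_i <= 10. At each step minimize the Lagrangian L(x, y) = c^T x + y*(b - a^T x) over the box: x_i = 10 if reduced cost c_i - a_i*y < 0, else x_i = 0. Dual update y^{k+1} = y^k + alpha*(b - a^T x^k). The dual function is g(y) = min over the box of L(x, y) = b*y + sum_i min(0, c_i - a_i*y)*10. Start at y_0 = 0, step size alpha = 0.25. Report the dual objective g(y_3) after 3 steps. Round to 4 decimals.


Dual ascent for LP: min 7*x1 + 12*x2, 3*x1 + 1*x2 = 24, 0 <= x_i <= 10
Step 1: y^k = 0.0, reduced costs: (7.0, 12.0)
  x^k = (0.0, 0.0), subgradient = b - a^T x = 24.0
  y^{k+1} = 0.0 + 0.25*24.0 = 6.0
Step 2: y^k = 6.0, reduced costs: (-11.0, 6.0)
  x^k = (10.0, 0.0), subgradient = b - a^T x = -6.0
  y^{k+1} = 6.0 + 0.25*-6.0 = 4.5
Step 3: y^k = 4.5, reduced costs: (-6.5, 7.5)
  x^k = (10.0, 0.0), subgradient = b - a^T x = -6.0
  y^{k+1} = 4.5 + 0.25*-6.0 = 3.0
Dual objective at y_3 = 3.0: reduced costs (-2.0, 9.0), box minimizer x = (10.0, 0.0)
g(y_3) = b*y + (c1 - a1*y)*x1 + (c2 - a2*y)*x2 = 24*3.0 + (-2.0)*10.0 + 9.0*0.0 = 72.0 - 20.0 + 0.0 = 52.0


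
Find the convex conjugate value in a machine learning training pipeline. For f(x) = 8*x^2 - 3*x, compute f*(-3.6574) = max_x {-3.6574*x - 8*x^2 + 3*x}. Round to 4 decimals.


f*(y) = sup_x {y*x - a*x^2 - b*x} = sup_x {(y-b)*x - a*x^2}
FOC: (y - b) - 2a*x = 0 => x* = (y - b)/(2a)
x* = (-3.6574 + 3)/(2*8) = -0.0411
f*(-3.6574) = (y-b)^2/(4a) = (-3.6574 + 3)^2/(4*8)
= 0.4322/32 = 0.0135


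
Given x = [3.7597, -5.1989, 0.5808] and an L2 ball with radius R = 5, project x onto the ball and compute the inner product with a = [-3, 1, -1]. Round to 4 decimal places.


Step 1: Compute ||x|| (intermediates to 6 decimals).
||x|| = sqrt(3.7597^2 + (-5.1989)^2 + 0.5808^2) = 6.442145
Step 2: Project.
Since ||x|| > R, scale = R/||x|| = 5/6.442145 = 0.776139, proj(x) = scale * x
proj(x) = [2.91805, -4.035069, 0.450782]
Step 3: Dot product.
a^T * proj(x) = -3*2.91805 + 1*(-4.035069) - 1*0.450782 = -13.24


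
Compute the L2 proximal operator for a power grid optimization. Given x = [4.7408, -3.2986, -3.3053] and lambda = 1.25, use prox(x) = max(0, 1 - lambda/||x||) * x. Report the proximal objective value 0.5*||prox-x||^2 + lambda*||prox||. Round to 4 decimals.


Step 1: Compute ||x||.
||x|| = 6.6544
Step 2: Compute scaling factor.
scale = max(0, 1 - 1.25/6.6544) = 0.8122
Step 3: prox(x) = [3.8503, -2.679, -2.6844]
||prox(x)|| = 5.4044
Step 4: Proximal objective.
0.5*||prox-x||^2 = 0.7813
lambda*||prox|| = 6.7555
Total = 7.5367


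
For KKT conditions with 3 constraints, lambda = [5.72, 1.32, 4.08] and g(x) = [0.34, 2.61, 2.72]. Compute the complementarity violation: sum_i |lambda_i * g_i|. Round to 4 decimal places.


KKT complementary slackness check:
lambda_1 * g_1 = 5.72 * 0.34 = 1.9448
lambda_2 * g_2 = 1.32 * 2.61 = 3.4452
lambda_3 * g_3 = 4.08 * 2.72 = 11.0976
Total violation = 1.9448 + 3.4452 + 11.0976 = 16.4876


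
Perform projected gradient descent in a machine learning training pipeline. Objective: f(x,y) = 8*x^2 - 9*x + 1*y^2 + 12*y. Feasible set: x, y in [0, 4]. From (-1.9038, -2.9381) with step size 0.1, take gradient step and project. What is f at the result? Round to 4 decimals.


Step 1: Compute gradient at (-1.9038, -2.9381).
grad_x = 2*8*-1.9038 - 9 = -39.4608
grad_y = 2*1*-2.9381 + 12 = 6.1238
Step 2: Gradient step.
x_raw = -1.9038 - 0.1*-39.4608 = 2.0423
y_raw = -2.9381 - 0.1*6.1238 = -3.5505
Step 3: Project onto [0, 4].
x_proj = clip(2.0423) = 2.0423
y_proj = clip(-3.5505) = 0.0
Step 4: Evaluate f.
f(2.0423, 0.0) = 14.9867


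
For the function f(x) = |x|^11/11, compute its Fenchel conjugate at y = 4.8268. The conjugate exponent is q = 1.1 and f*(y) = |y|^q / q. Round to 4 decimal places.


The conjugate exponent q satisfies 1/p + 1/q = 1.
p = 11, so q = 11/(11 - 1) = 1.1
|y|^q = 4.8268^1.1 = 5.6497
f*(4.8268) = 5.6497 / 1.1 = 5.1361


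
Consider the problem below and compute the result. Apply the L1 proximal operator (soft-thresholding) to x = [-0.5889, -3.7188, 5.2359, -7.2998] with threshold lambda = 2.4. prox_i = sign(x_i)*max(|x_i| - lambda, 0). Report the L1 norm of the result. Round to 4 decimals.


Soft-thresholding with lambda = 2.4:
prox(-0.5889) = sign(-0.5889)*max(|-0.5889| - 2.4, 0) = 0.0
prox(-3.7188) = sign(-3.7188)*max(|-3.7188| - 2.4, 0) = -1.3188
prox(5.2359) = sign(5.2359)*max(|5.2359| - 2.4, 0) = 2.8359
prox(-7.2998) = sign(-7.2998)*max(|-7.2998| - 2.4, 0) = -4.8998
prox(x) = [0.0, -1.3188, 2.8359, -4.8998]
||prox(x)||_1 = 0.0 + 1.3188 + 2.8359 + 4.8998 = 9.0545


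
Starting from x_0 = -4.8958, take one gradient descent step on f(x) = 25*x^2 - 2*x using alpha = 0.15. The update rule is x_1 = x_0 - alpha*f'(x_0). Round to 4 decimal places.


We compute the gradient at x_0 and apply the update.
f'(x) = 50*x - 2
f'(-4.8958) = 50*-4.8958 - 2 = -246.79
x_1 = -4.8958 - 0.15*-246.79 = 32.1227


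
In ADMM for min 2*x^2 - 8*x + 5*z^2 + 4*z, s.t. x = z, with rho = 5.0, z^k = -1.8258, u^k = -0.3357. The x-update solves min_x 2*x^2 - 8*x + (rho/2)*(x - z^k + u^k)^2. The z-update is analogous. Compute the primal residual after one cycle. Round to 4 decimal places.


ADMM iteration with rho = 5.0, z^k = -1.8258, u^k = -0.3357
Step 1: x-update.
Minimize 2*x^2 - 8*x + (5.0/2)*(x + 1.8258 - 0.3357)^2
FOC: (2*2 + 5.0)*x = 8 + 5.0*(-1.8258 + 0.3357)
x^{k+1} = 0.0611
Step 2: z-update.
Minimize 5*z^2 + 4*z + (5.0/2)*(0.0611 - z - 0.3357)^2
FOC: (2*5 + 5.0)*z = -4 + 5.0*(0.0611 - 0.3357)
z^{k+1} = -0.3582
Step 3: u-update.
u^{k+1} = -0.3357 + 0.0611 + 0.3582 = 0.0836
Step 4: Primal residual = |0.0611 + 0.3582| = 0.4193


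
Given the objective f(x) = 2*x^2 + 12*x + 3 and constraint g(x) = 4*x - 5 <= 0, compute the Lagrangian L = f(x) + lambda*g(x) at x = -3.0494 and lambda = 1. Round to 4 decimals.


Step 1: Evaluate f(x).
f(-3.0494) = 2*(-3.0494)^2 + 12*(-3.0494) + 3 = -14.9951
Step 2: Evaluate g(x).
g(-3.0494) = 4*-3.0494 - 5 = -17.1976
Step 3: Compute Lagrangian.
L = -14.9951 + 1*-17.1976 = -32.1927


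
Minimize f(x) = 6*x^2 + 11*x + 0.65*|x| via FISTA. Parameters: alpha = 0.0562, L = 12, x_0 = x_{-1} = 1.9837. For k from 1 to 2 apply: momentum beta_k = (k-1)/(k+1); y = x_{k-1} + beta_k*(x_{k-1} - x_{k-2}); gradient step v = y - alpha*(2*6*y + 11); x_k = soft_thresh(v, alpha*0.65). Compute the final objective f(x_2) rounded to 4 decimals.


FISTA on f(x) = 6*x^2 + 11*x + 0.65*|x|
L = 12, alpha = 0.0562
Iteration 1: beta = 0.0, y = 1.9837 + 0.0*(1.9837 - 1.9837) = 1.9837
  grad(y) = 34.8044, v = y - alpha*grad = 0.0277
  prox(v) = soft_thresh(0.0277, 0.0365) = 0.0
Iteration 2: beta = 0.3333, y = 0.0 + 0.3333*(0.0 - 1.9837) = -0.6612
  grad(y) = 3.0652, v = y - alpha*grad = -0.8335
  prox(v) = soft_thresh(-0.8335, 0.0365) = -0.797
f(x_2) = 6*(-0.797)^2 + 11*(-0.797) + 0.65*|-0.797| = -4.4377


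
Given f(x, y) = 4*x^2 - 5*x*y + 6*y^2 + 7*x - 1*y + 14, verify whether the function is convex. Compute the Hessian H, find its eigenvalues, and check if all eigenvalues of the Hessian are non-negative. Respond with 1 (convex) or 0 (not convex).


The Hessian of f(x,y) = 4*x^2 - 5*x*y + 6*y^2 + 7*x - 1*y + 14 is:
H = [[8, -5], [-5, 12]]
Trace = 8 + 12 = 20
Determinant = 8*12 - (-5)^2 = 71
Discriminant = (20)^2 - 4*71 = 116.0
Eigenvalues: lambda_1 = 4.6148, lambda_2 = 15.3852
The function is convex.

1


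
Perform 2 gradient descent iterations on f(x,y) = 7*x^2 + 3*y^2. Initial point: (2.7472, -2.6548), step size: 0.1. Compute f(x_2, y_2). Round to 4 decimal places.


Gradient descent on f(x,y) = 7*x^2 + 3*y^2.
Starting point: (2.7472, -2.6548), alpha = 0.1
Step 1: grad_x = 2*7*2.7472 = 38.4608, grad_y = 2*3*-2.6548 = -15.9288
  x_1 = 2.7472 - 0.1*38.4608 = -1.0989
  y_1 = -2.6548 - 0.1*-15.9288 = -1.0619
Step 2: grad_x = 2*7*-1.0989 = -15.3843, grad_y = 2*3*-1.0619 = -6.3715
  x_2 = -1.0989 - 0.1*-15.3843 = 0.4396
  y_2 = -1.0619 - 0.1*-6.3715 = -0.4248
f(0.4396, -0.4248) = 7*0.4396^2 + 3*(-0.4248)^2 = 1.8937


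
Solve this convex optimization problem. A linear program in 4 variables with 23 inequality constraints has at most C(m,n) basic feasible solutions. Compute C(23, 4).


Each vertex corresponds to some choice of n active constraints out of m, so the number of vertices is at most C(m, n) = m! / (n!(m-n)!).
m = 23, n = 4
Numerator: 23 * 22 * 21 * 20
Denominator: 4! = 24
C(23, 4) = 8855


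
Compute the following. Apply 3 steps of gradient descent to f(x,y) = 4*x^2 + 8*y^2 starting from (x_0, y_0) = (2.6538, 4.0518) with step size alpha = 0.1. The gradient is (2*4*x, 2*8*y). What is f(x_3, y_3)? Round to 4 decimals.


Gradient descent on f(x,y) = 4*x^2 + 8*y^2.
Starting point: (2.6538, 4.0518), alpha = 0.1
Step 1: grad_x = 2*4*2.6538 = 21.2304, grad_y = 2*8*4.0518 = 64.8288
  x_1 = 2.6538 - 0.1*21.2304 = 0.5308
  y_1 = 4.0518 - 0.1*64.8288 = -2.4311
Step 2: grad_x = 2*4*0.5308 = 4.2461, grad_y = 2*8*-2.4311 = -38.8973
  x_2 = 0.5308 - 0.1*4.2461 = 0.1062
  y_2 = -2.4311 - 0.1*-38.8973 = 1.4586
Step 3: grad_x = 2*4*0.1062 = 0.8492, grad_y = 2*8*1.4586 = 23.3384
  x_3 = 0.1062 - 0.1*0.8492 = 0.0212
  y_3 = 1.4586 - 0.1*23.3384 = -0.8752
f(0.0212, -0.8752) = 4*0.0212^2 + 8*(-0.8752)^2 = 6.1294


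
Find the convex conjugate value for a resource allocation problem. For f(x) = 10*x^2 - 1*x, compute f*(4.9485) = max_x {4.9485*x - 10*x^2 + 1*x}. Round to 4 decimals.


f*(y) = sup_x {y*x - a*x^2 - b*x} = sup_x {(y-b)*x - a*x^2}
FOC: (y - b) - 2a*x = 0 => x* = (y - b)/(2a)
x* = (4.9485 + 1)/(2*10) = 0.2974
f*(4.9485) = (y-b)^2/(4a) = (4.9485 + 1)^2/(4*10)
= 35.3847/40 = 0.8846


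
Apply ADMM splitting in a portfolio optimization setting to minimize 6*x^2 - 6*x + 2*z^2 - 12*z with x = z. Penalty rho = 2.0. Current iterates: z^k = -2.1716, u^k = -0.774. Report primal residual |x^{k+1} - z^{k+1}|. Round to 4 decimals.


ADMM iteration with rho = 2.0, z^k = -2.1716, u^k = -0.774
Step 1: x-update.
Minimize 6*x^2 - 6*x + (2.0/2)*(x + 2.1716 - 0.774)^2
FOC: (2*6 + 2.0)*x = 6 + 2.0*(-2.1716 + 0.774)
x^{k+1} = 0.2289
Step 2: z-update.
Minimize 2*z^2 - 12*z + (2.0/2)*(0.2289 - z - 0.774)^2
FOC: (2*2 + 2.0)*z = 12 + 2.0*(0.2289 - 0.774)
z^{k+1} = 1.8183
Step 3: u-update.
u^{k+1} = -0.774 + 0.2289 - 1.8183 = -2.3634
Step 4: Primal residual = |0.2289 - 1.8183| = 1.5894


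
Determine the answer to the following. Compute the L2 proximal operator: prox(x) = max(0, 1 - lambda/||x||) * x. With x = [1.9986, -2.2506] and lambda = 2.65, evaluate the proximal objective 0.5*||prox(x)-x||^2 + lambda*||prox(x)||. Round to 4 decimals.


Step 1: Compute ||x||.
||x|| = 3.0099
Step 2: Compute scaling factor.
scale = max(0, 1 - 2.65/3.0099) = 0.1196
Step 3: prox(x) = [0.239, -0.2691]
||prox(x)|| = 0.3599
Step 4: Proximal objective.
0.5*||prox-x||^2 = 3.5113
lambda*||prox|| = 0.9537
Total = 4.465


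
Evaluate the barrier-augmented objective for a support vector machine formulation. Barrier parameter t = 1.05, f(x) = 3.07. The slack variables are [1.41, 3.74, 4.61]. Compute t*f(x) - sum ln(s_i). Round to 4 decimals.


Step 1: Compute log-barrier.
ln values: [0.3436, 1.3191, 1.5282]
phi = -(0.3436 + 1.3191 + 1.5282) = -3.1909
Step 2: Compute augmented objective.
t*f(x) = 1.05*3.07 = 3.2235
Total = 3.2235 - 3.1909 = 0.0326


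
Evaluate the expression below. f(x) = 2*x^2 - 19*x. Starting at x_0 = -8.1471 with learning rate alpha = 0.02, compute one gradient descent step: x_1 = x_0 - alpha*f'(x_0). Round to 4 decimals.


We compute the gradient at x_0 and apply the update.
f'(x) = 4*x - 19
f'(-8.1471) = 4*-8.1471 - 19 = -51.5884
x_1 = -8.1471 - 0.02*-51.5884 = -7.1153


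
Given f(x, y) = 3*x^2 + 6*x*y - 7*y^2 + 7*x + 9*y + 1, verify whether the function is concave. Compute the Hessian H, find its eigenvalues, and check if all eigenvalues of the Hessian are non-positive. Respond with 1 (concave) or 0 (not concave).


The Hessian of f(x,y) = 3*x^2 + 6*x*y - 7*y^2 + 7*x + 9*y + 1 is:
H = [[6, 6], [6, -14]]
Trace = 6 - 14 = -8
Determinant = 6*-14 - (6)^2 = -120
Discriminant = (-8)^2 - 4*-120 = 544.0
Eigenvalues: lambda_1 = -15.6619, lambda_2 = 7.6619
The function is not concave.

0


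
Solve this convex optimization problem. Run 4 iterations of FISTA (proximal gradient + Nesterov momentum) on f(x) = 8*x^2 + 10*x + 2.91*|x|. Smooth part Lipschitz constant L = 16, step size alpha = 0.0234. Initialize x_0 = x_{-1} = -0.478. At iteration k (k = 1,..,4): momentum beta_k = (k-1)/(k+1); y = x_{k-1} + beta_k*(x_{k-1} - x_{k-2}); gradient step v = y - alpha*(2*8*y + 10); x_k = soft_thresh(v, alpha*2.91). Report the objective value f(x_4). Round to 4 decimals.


FISTA on f(x) = 8*x^2 + 10*x + 2.91*|x|
L = 16, alpha = 0.0234
Iteration 1: beta = 0.0, y = -0.478 + 0.0*(-0.478 + 0.478) = -0.478
  grad(y) = 2.352, v = y - alpha*grad = -0.533
  prox(v) = soft_thresh(-0.533, 0.0681) = -0.4649
Iteration 2: beta = 0.3333, y = -0.4649 + 0.3333*(-0.4649 + 0.478) = -0.4606
  grad(y) = 2.6306, v = y - alpha*grad = -0.5221
  prox(v) = soft_thresh(-0.5221, 0.0681) = -0.4541
Iteration 3: beta = 0.5, y = -0.4541 + 0.5*(-0.4541 + 0.4649) = -0.4486
  grad(y) = 2.8223, v = y - alpha*grad = -0.5146
  prox(v) = soft_thresh(-0.5146, 0.0681) = -0.4466
Iteration 4: beta = 0.6, y = -0.4466 + 0.6*(-0.4466 + 0.4541) = -0.4421
  grad(y) = 2.9271, v = y - alpha*grad = -0.5105
  prox(v) = soft_thresh(-0.5105, 0.0681) = -0.4425
f(x_4) = 8*(-0.4425)^2 + 10*(-0.4425) + 2.91*|-0.4425| = -1.5709


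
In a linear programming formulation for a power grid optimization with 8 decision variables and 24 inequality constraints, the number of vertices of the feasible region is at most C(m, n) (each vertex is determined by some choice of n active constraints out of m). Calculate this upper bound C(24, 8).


Each vertex corresponds to some choice of n active constraints out of m, so the number of vertices is at most C(m, n) = m! / (n!(m-n)!).
m = 24, n = 8
Numerator: 24 * 23 * 22 * 21 * 20 * 19 * 18 * 17
Denominator: 8! = 40320
C(24, 8) = 735471


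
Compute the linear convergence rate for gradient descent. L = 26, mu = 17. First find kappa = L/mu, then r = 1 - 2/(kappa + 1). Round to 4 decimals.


Step 1: Compute the condition number.
kappa = L/mu = 26/17 = 1.5294
Step 2: Compute the convergence rate.
r = 1 - 2/(kappa + 1) = 1 - 2*mu/(L + mu) = (L - mu)/(L + mu) = 9/43 = 0.2093


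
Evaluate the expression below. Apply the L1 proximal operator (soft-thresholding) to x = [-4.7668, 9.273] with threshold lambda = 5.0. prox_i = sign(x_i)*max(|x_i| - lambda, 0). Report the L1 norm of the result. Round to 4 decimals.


Soft-thresholding with lambda = 5.0:
prox(-4.7668) = sign(-4.7668)*max(|-4.7668| - 5.0, 0) = 0.0
prox(9.273) = sign(9.273)*max(|9.273| - 5.0, 0) = 4.273
prox(x) = [0.0, 4.273]
||prox(x)||_1 = 0.0 + 4.273 = 4.273


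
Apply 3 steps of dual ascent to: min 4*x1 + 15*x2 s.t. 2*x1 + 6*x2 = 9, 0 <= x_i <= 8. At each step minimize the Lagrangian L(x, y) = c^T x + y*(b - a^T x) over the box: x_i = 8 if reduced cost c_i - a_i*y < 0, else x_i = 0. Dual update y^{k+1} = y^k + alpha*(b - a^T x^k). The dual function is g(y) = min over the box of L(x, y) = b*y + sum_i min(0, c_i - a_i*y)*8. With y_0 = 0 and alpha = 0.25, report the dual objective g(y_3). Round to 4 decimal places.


Dual ascent for LP: min 4*x1 + 15*x2, 2*x1 + 6*x2 = 9, 0 <= x_i <= 8
Step 1: y^k = 0.0, reduced costs: (4.0, 15.0)
  x^k = (0.0, 0.0), subgradient = b - a^T x = 9.0
  y^{k+1} = 0.0 + 0.25*9.0 = 2.25
Step 2: y^k = 2.25, reduced costs: (-0.5, 1.5)
  x^k = (8.0, 0.0), subgradient = b - a^T x = -7.0
  y^{k+1} = 2.25 + 0.25*-7.0 = 0.5
Step 3: y^k = 0.5, reduced costs: (3.0, 12.0)
  x^k = (0.0, 0.0), subgradient = b - a^T x = 9.0
  y^{k+1} = 0.5 + 0.25*9.0 = 2.75
Dual objective at y_3 = 2.75: reduced costs (-1.5, -1.5), box minimizer x = (8.0, 8.0)
g(y_3) = b*y + (c1 - a1*y)*x1 + (c2 - a2*y)*x2 = 9*2.75 + (-1.5)*8.0 + (-1.5)*8.0 = 24.75 - 12.0 - 12.0 = 0.75


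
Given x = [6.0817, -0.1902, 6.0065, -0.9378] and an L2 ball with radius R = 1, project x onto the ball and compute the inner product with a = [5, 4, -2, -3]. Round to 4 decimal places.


Step 1: Compute ||x|| (intermediates to 6 decimals).
||x|| = sqrt(6.0817^2 + (-0.1902)^2 + 6.0065^2 + (-0.9378)^2) = 8.601207
Step 2: Project.
Since ||x|| > R, scale = R/||x|| = 1/8.601207 = 0.116263, proj(x) = scale * x
proj(x) = [0.707077, -0.022113, 0.698334, -0.109031]
Step 3: Dot product.
a^T * proj(x) = 5*0.707077 + 4*(-0.022113) - 2*0.698334 - 3*(-0.109031) = 2.3774


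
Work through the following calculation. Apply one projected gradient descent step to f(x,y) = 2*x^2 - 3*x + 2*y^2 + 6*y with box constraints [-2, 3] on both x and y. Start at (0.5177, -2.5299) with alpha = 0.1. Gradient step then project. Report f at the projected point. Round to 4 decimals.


Step 1: Compute gradient at (0.5177, -2.5299).
grad_x = 2*2*0.5177 - 3 = -0.9292
grad_y = 2*2*-2.5299 + 6 = -4.1196
Step 2: Gradient step.
x_raw = 0.5177 - 0.1*-0.9292 = 0.6106
y_raw = -2.5299 - 0.1*-4.1196 = -2.1179
Step 3: Project onto [-2, 3].
x_proj = clip(0.6106) = 0.6106
y_proj = clip(-2.1179) = -2.0
Step 4: Evaluate f.
f(0.6106, -2.0) = -5.0861


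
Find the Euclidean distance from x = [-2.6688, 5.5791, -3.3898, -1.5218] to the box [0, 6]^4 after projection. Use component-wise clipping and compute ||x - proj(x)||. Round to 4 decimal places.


Project each component onto [0, 6].
clip(-2.6688) = 0.0, clip(5.5791) = 5.5791, clip(-3.3898) = 0.0, clip(-1.5218) = 0.0
Projection = [0.0, 5.5791, 0.0, 0.0]
Squared diffs: [7.1225, 0.0, 11.4907, 2.3159]
Distance = sqrt(20.9291) = 4.5748


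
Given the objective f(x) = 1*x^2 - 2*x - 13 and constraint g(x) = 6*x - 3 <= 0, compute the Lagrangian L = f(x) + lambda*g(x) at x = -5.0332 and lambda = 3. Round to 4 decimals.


Step 1: Evaluate f(x).
f(-5.0332) = 1*(-5.0332)^2 - 2*(-5.0332) - 13 = 22.3995
Step 2: Evaluate g(x).
g(-5.0332) = 6*-5.0332 - 3 = -33.1992
Step 3: Compute Lagrangian.
L = 22.3995 + 3*-33.1992 = -77.1981


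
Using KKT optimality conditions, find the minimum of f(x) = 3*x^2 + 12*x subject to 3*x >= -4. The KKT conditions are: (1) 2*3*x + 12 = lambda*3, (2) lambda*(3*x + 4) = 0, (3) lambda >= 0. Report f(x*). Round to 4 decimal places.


Step 1: Try lambda = 0 (constraint inactive).
x_unc = -12/(2*3) = -2.0
Check: 3*-2.0 = -6.0 < -4 -- violated!
Step 2: Constraint must be active: 3*x = -4
x* = -4/3 = -1.3333 (rounded; the exact value -4/3 is used below)
lambda = (2*3*(-4/3) + 12)/3 = 1.3333
Step 3: Compute optimal value.
f(x*) = 3*(-4/3)^2 + 12*(-4/3) = -10.6667


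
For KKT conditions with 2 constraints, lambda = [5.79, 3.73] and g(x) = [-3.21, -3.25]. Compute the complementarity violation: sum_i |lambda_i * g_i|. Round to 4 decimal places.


KKT complementary slackness check:
lambda_1 * g_1 = 5.79 * -3.21 = -18.5859
lambda_2 * g_2 = 3.73 * -3.25 = -12.1225
Total violation = 18.5859 + 12.1225 = 30.7084


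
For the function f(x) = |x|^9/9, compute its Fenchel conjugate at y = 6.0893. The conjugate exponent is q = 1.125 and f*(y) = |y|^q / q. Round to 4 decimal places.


The conjugate exponent q satisfies 1/p + 1/q = 1.
p = 9, so q = 9/(9 - 1) = 1.125
|y|^q = 6.0893^1.125 = 7.632
f*(6.0893) = 7.632 / 1.125 = 6.784


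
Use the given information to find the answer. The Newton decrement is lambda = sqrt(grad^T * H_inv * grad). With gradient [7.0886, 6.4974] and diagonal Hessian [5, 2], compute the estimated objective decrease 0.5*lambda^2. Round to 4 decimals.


Step 1: H is diagonal, so H^(-1) * g = [1.4177, 3.2487].
Step 2: g^T H^(-1) g = sum_i g_i^2 / H_ii
  = (7.0886)^2/5 + (6.4974)^2/2
  = 10.0496 + 21.1081 = 31.1578
Step 3: Objective decrease = 0.5 * g^T H^(-1) g = 15.5789


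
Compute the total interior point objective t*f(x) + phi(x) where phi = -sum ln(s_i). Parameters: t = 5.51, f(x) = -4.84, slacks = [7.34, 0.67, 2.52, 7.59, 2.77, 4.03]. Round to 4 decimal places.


Step 1: Compute log-barrier.
ln values: [1.9933, -0.4005, 0.9243, 2.0268, 1.0188, 1.3938]
phi = -(1.9933 - 0.4005 + 0.9243 + 2.0268 + 1.0188 + 1.3938) = -6.9566
Step 2: Compute augmented objective.
t*f(x) = 5.51*-4.84 = -26.6684
Total = -26.6684 - 6.9566 = -33.625


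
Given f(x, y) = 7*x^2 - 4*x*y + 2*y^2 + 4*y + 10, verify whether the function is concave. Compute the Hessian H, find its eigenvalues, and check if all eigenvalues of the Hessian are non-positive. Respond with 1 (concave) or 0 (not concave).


The Hessian of f(x,y) = 7*x^2 - 4*x*y + 2*y^2 + 4*y + 10 is:
H = [[14, -4], [-4, 4]]
Trace = 14 + 4 = 18
Determinant = 14*4 - (-4)^2 = 40
Discriminant = (18)^2 - 4*40 = 164.0
Eigenvalues: lambda_1 = 2.5969, lambda_2 = 15.4031
The function is not concave.

0


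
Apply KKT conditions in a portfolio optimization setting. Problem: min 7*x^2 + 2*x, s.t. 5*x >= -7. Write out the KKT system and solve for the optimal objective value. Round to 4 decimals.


Step 1: Try lambda = 0 (constraint inactive).
Stationarity: 2*7*x + 2 = 0
x* = -2/(2*7) = -1/7 = -0.1429 (rounded; the exact value -1/7 is used below)
Check constraint: 5*-0.1429 = -0.7145 >= -7 -- satisfied.
Step 2: Compute optimal value.
f(x*) = 7*(-1/7)^2 + 2*(-1/7) = -0.1429


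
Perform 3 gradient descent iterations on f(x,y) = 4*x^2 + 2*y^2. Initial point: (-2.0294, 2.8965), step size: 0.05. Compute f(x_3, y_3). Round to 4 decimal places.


Gradient descent on f(x,y) = 4*x^2 + 2*y^2.
Starting point: (-2.0294, 2.8965), alpha = 0.05
Step 1: grad_x = 2*4*-2.0294 = -16.2352, grad_y = 2*2*2.8965 = 11.586
  x_1 = -2.0294 - 0.05*-16.2352 = -1.2176
  y_1 = 2.8965 - 0.05*11.586 = 2.3172
Step 2: grad_x = 2*4*-1.2176 = -9.7411, grad_y = 2*2*2.3172 = 9.2688
  x_2 = -1.2176 - 0.05*-9.7411 = -0.7306
  y_2 = 2.3172 - 0.05*9.2688 = 1.8538
Step 3: grad_x = 2*4*-0.7306 = -5.8447, grad_y = 2*2*1.8538 = 7.415
  x_3 = -0.7306 - 0.05*-5.8447 = -0.4384
  y_3 = 1.8538 - 0.05*7.415 = 1.483
f(-0.4384, 1.483) = 4*(-0.4384)^2 + 2*1.483^2 = 5.1672


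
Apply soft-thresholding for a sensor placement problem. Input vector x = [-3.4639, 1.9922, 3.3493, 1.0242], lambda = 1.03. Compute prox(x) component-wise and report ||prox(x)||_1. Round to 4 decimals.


Soft-thresholding with lambda = 1.03:
prox(-3.4639) = sign(-3.4639)*max(|-3.4639| - 1.03, 0) = -2.4339
prox(1.9922) = sign(1.9922)*max(|1.9922| - 1.03, 0) = 0.9622
prox(3.3493) = sign(3.3493)*max(|3.3493| - 1.03, 0) = 2.3193
prox(1.0242) = sign(1.0242)*max(|1.0242| - 1.03, 0) = 0.0
prox(x) = [-2.4339, 0.9622, 2.3193, 0.0]
||prox(x)||_1 = 2.4339 + 0.9622 + 2.3193 + 0.0 = 5.7154


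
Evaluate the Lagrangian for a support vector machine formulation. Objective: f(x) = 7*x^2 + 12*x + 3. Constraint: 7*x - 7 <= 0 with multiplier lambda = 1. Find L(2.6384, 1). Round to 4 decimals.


Step 1: Evaluate f(x).
f(2.6384) = 7*2.6384^2 + 12*2.6384 + 3 = 83.3889
Step 2: Evaluate g(x).
g(2.6384) = 7*2.6384 - 7 = 11.4688
Step 3: Compute Lagrangian.
L = 83.3889 + 1*11.4688 = 94.8577


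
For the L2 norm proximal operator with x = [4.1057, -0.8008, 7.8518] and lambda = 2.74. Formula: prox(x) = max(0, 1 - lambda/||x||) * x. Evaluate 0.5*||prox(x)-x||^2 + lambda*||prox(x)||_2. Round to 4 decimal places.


Step 1: Compute ||x||.
||x|| = 8.8966
Step 2: Compute scaling factor.
scale = max(0, 1 - 2.74/8.8966) = 0.692
Step 3: prox(x) = [2.8412, -0.5542, 5.4336]
||prox(x)|| = 6.1566
Step 4: Proximal objective.
0.5*||prox-x||^2 = 3.7538
lambda*||prox|| = 16.8691
Total = 20.6228


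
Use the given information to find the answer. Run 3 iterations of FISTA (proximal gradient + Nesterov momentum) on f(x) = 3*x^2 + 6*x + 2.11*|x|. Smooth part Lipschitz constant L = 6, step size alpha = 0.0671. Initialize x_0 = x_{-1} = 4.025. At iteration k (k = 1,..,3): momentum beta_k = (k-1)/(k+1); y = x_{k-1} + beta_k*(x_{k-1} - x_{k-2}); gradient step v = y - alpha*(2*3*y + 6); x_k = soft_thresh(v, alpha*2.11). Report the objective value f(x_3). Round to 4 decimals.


FISTA on f(x) = 3*x^2 + 6*x + 2.11*|x|
L = 6, alpha = 0.0671
Iteration 1: beta = 0.0, y = 4.025 + 0.0*(4.025 - 4.025) = 4.025
  grad(y) = 30.15, v = y - alpha*grad = 2.0019
  prox(v) = soft_thresh(2.0019, 0.1416) = 1.8604
Iteration 2: beta = 0.3333, y = 1.8604 + 0.3333*(1.8604 - 4.025) = 1.1388
  grad(y) = 12.8328, v = y - alpha*grad = 0.2777
  prox(v) = soft_thresh(0.2777, 0.1416) = 0.1361
Iteration 3: beta = 0.5, y = 0.1361 + 0.5*(0.1361 - 1.8604) = -0.726
  grad(y) = 1.6442, v = y - alpha*grad = -0.8363
  prox(v) = soft_thresh(-0.8363, 0.1416) = -0.6947
f(x_3) = 3*(-0.6947)^2 + 6*(-0.6947) + 2.11*|-0.6947| = -1.2546


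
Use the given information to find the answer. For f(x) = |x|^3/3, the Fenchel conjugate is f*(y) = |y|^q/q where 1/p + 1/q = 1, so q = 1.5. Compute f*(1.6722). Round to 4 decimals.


The conjugate exponent q satisfies 1/p + 1/q = 1.
p = 3, so q = 3/(3 - 1) = 1.5
|y|^q = 1.6722^1.5 = 2.1624
f*(1.6722) = 2.1624 / 1.5 = 1.4416


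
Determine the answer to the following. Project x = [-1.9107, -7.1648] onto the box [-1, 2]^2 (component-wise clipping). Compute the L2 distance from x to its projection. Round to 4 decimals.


Project each component onto [-1, 2].
clip(-1.9107) = -1.0, clip(-7.1648) = -1.0
Projection = [-1.0, -1.0]
Squared diffs: [0.8294, 38.0048]
Distance = sqrt(38.8342) = 6.2317


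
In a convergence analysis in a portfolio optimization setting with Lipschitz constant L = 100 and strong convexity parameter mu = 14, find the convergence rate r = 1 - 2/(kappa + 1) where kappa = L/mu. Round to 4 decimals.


Step 1: Compute the condition number.
kappa = L/mu = 100/14 = 7.1429
Step 2: Compute the convergence rate.
r = 1 - 2/(kappa + 1) = 1 - 2*mu/(L + mu) = (L - mu)/(L + mu) = 86/114 = 0.7544


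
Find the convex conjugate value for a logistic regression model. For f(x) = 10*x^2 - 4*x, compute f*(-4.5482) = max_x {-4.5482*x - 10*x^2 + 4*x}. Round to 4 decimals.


f*(y) = sup_x {y*x - a*x^2 - b*x} = sup_x {(y-b)*x - a*x^2}
FOC: (y - b) - 2a*x = 0 => x* = (y - b)/(2a)
x* = (-4.5482 + 4)/(2*10) = -0.0274
f*(-4.5482) = (y-b)^2/(4a) = (-4.5482 + 4)^2/(4*10)
= 0.3005/40 = 0.0075


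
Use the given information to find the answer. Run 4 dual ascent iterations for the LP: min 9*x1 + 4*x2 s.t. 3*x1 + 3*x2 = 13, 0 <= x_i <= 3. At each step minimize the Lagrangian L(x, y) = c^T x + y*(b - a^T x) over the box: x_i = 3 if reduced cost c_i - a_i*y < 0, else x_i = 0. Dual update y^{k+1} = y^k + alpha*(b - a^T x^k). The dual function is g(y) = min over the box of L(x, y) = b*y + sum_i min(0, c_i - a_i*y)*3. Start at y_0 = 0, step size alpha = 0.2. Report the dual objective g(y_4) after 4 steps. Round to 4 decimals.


Dual ascent for LP: min 9*x1 + 4*x2, 3*x1 + 3*x2 = 13, 0 <= x_i <= 3
Step 1: y^k = 0.0, reduced costs: (9.0, 4.0)
  x^k = (0.0, 0.0), subgradient = b - a^T x = 13.0
  y^{k+1} = 0.0 + 0.2*13.0 = 2.6
Step 2: y^k = 2.6, reduced costs: (1.2, -3.8)
  x^k = (0.0, 3.0), subgradient = b - a^T x = 4.0
  y^{k+1} = 2.6 + 0.2*4.0 = 3.4
Step 3: y^k = 3.4, reduced costs: (-1.2, -6.2)
  x^k = (3.0, 3.0), subgradient = b - a^T x = -5.0
  y^{k+1} = 3.4 + 0.2*-5.0 = 2.4
Step 4: y^k = 2.4, reduced costs: (1.8, -3.2)
  x^k = (0.0, 3.0), subgradient = b - a^T x = 4.0
  y^{k+1} = 2.4 + 0.2*4.0 = 3.2
Dual objective at y_4 = 3.2: reduced costs (-0.6, -5.6), box minimizer x = (3.0, 3.0)
g(y_4) = b*y + (c1 - a1*y)*x1 + (c2 - a2*y)*x2 = 13*3.2 + (-0.6)*3.0 + (-5.6)*3.0 = 41.6 - 1.8 - 16.8 = 23.0


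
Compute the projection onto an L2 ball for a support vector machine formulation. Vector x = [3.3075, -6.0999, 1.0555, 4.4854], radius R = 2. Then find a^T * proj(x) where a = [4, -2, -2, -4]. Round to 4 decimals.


Step 1: Compute ||x|| (intermediates to 6 decimals).
||x|| = sqrt(3.3075^2 + (-6.0999)^2 + 1.0555^2 + 4.4854^2) = 8.32954
Step 2: Project.
Since ||x|| > R, scale = R/||x|| = 2/8.32954 = 0.240109, proj(x) = scale * x
proj(x) = [0.794161, -1.464641, 0.253435, 1.076985]
Step 3: Dot product.
a^T * proj(x) = 4*0.794161 - 2*(-1.464641) - 2*0.253435 - 4*1.076985 = 1.2911


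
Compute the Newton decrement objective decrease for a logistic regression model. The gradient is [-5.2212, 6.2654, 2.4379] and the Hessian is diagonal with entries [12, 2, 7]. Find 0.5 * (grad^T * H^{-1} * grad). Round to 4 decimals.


Step 1: H is diagonal, so H^(-1) * g = [-0.4351, 3.1327, 0.3483].
Step 2: g^T H^(-1) g = sum_i g_i^2 / H_ii
  = (-5.2212)^2/12 + (6.2654)^2/2 + (2.4379)^2/7
  = 2.2717 + 19.6276 + 0.8491 = 22.7484
Step 3: Objective decrease = 0.5 * g^T H^(-1) g = 11.3742


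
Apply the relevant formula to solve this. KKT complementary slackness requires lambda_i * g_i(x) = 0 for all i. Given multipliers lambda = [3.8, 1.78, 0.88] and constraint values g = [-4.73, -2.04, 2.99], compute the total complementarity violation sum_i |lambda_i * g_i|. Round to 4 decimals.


KKT complementary slackness check:
lambda_1 * g_1 = 3.8 * -4.73 = -17.974
lambda_2 * g_2 = 1.78 * -2.04 = -3.6312
lambda_3 * g_3 = 0.88 * 2.99 = 2.6312
Total violation = 17.974 + 3.6312 + 2.6312 = 24.2364


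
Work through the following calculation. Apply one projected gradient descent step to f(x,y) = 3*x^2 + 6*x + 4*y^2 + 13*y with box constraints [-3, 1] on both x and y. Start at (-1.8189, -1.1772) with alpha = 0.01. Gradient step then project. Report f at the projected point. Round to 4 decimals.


Step 1: Compute gradient at (-1.8189, -1.1772).
grad_x = 2*3*-1.8189 + 6 = -4.9134
grad_y = 2*4*-1.1772 + 13 = 3.5824
Step 2: Gradient step.
x_raw = -1.8189 - 0.01*-4.9134 = -1.7698
y_raw = -1.1772 - 0.01*3.5824 = -1.213
Step 3: Project onto [-3, 1].
x_proj = clip(-1.7698) = -1.7698
y_proj = clip(-1.213) = -1.213
Step 4: Evaluate f.
f(-1.7698, -1.213) = -11.106


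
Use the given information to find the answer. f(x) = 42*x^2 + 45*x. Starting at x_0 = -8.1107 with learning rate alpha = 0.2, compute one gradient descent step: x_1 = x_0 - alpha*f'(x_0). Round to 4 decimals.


We compute the gradient at x_0 and apply the update.
f'(x) = 84*x + 45
f'(-8.1107) = 84*-8.1107 + 45 = -636.2988
x_1 = -8.1107 - 0.2*-636.2988 = 119.1491


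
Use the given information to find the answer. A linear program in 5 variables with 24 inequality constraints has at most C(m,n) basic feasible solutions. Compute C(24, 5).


Each vertex corresponds to some choice of n active constraints out of m, so the number of vertices is at most C(m, n) = m! / (n!(m-n)!).
m = 24, n = 5
Numerator: 24 * 23 * 22 * 21 * 20
Denominator: 5! = 120
C(24, 5) = 42504


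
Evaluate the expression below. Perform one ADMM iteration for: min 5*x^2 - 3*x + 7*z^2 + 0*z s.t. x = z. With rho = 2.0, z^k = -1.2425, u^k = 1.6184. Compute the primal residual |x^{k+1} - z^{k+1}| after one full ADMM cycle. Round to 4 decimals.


ADMM iteration with rho = 2.0, z^k = -1.2425, u^k = 1.6184
Step 1: x-update.
Minimize 5*x^2 - 3*x + (2.0/2)*(x + 1.2425 + 1.6184)^2
FOC: (2*5 + 2.0)*x = 3 + 2.0*(-1.2425 - 1.6184)
x^{k+1} = -0.2268
Step 2: z-update.
Minimize 7*z^2 + 0*z + (2.0/2)*(-0.2268 - z + 1.6184)^2
FOC: (2*7 + 2.0)*z = 0 + 2.0*(-0.2268 + 1.6184)
z^{k+1} = 0.1739
Step 3: u-update.
u^{k+1} = 1.6184 - 0.2268 - 0.1739 = 1.2176
Step 4: Primal residual = |-0.2268 - 0.1739| = 0.4008


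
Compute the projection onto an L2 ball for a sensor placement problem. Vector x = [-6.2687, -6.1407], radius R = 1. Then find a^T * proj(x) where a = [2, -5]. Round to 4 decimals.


Step 1: Compute ||x|| (intermediates to 6 decimals).
||x|| = sqrt((-6.2687)^2 + (-6.1407)^2) = 8.775238
Step 2: Project.
Since ||x|| > R, scale = R/||x|| = 1/8.775238 = 0.113957, proj(x) = scale * x
proj(x) = [-0.714362, -0.699776]
Step 3: Dot product.
a^T * proj(x) = 2*(-0.714362) - 5*(-0.699776) = 2.0702


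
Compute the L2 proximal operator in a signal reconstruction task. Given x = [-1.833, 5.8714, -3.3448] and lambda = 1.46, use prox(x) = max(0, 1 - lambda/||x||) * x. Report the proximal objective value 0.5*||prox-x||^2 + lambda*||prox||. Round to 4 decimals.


Step 1: Compute ||x||.
||x|| = 7.0015
Step 2: Compute scaling factor.
scale = max(0, 1 - 1.46/7.0015) = 0.7915
Step 3: prox(x) = [-1.4508, 4.6471, -2.6473]
||prox(x)|| = 5.5415
Step 4: Proximal objective.
0.5*||prox-x||^2 = 1.0658
lambda*||prox|| = 8.0906
Total = 9.1564


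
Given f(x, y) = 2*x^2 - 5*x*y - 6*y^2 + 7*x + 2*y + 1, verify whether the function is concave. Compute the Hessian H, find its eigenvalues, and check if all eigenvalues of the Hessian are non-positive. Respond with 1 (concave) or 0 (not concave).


The Hessian of f(x,y) = 2*x^2 - 5*x*y - 6*y^2 + 7*x + 2*y + 1 is:
H = [[4, -5], [-5, -12]]
Trace = 4 - 12 = -8
Determinant = 4*-12 - (-5)^2 = -73
Discriminant = (-8)^2 - 4*-73 = 356.0
Eigenvalues: lambda_1 = -13.434, lambda_2 = 5.434
The function is not concave.

0
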